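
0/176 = 0   =  0.00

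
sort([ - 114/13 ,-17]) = [ -17, - 114/13] 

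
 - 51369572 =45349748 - 96719320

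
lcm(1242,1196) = 32292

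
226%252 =226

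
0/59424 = 0 = 0.00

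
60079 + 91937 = 152016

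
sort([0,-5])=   [ - 5,0]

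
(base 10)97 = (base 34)2T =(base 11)89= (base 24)41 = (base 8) 141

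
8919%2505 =1404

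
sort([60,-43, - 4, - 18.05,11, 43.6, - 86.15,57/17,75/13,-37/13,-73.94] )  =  [ - 86.15, - 73.94,- 43, - 18.05, - 4, -37/13,57/17,75/13,11,43.6 , 60 ]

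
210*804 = 168840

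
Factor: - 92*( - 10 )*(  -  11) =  - 2^3*5^1 * 11^1*23^1 = -  10120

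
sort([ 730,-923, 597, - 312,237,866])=[ - 923, - 312,237, 597, 730, 866] 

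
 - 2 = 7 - 9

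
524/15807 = 524/15807= 0.03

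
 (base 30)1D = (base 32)1B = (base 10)43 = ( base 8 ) 53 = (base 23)1K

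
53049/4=13262 +1/4 = 13262.25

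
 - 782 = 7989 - 8771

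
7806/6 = 1301 =1301.00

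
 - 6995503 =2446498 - 9442001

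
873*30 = 26190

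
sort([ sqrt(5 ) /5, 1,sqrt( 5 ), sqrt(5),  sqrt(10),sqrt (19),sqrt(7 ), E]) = [ sqrt(5)/5, 1,sqrt( 5 ), sqrt( 5),sqrt( 7),E, sqrt(10), sqrt(19)] 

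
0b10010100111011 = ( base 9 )14060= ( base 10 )9531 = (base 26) e2f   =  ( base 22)JF5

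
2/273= 2/273 = 0.01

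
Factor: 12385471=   7^1*347^1*5099^1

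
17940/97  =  184+92/97  =  184.95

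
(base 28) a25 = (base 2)1111011011101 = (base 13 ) 379A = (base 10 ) 7901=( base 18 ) 166h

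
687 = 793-106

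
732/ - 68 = - 183/17   =  - 10.76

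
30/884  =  15/442 = 0.03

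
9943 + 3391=13334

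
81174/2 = 40587 = 40587.00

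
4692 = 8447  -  3755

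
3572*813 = 2904036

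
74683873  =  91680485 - 16996612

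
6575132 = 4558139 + 2016993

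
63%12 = 3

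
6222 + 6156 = 12378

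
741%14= 13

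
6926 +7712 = 14638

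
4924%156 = 88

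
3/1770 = 1/590 = 0.00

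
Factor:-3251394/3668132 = - 1625697/1834066 = - 2^(  -  1) * 3^3 * 13^( - 1 ) * 19^1*23^( - 1 )*3067^( - 1)*3169^1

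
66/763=66/763 = 0.09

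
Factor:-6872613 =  - 3^1*11^1*208261^1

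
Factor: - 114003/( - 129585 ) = 3^1* 5^( - 1 )*163^(-1)*239^1 = 717/815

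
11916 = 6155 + 5761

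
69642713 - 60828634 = 8814079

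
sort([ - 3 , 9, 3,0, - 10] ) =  [-10, - 3,0,3  ,  9]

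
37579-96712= - 59133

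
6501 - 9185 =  - 2684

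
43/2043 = 43/2043= 0.02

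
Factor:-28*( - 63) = 2^2*3^2 *7^2 = 1764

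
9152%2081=828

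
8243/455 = 8243/455  =  18.12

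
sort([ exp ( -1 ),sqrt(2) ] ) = [exp(-1),sqrt(2 )] 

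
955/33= 955/33= 28.94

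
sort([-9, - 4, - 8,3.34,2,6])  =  [ - 9, - 8, - 4,2, 3.34,6 ]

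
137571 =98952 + 38619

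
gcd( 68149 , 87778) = 1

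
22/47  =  22/47  =  0.47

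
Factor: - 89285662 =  - 2^1*37^1*1206563^1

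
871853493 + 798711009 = 1670564502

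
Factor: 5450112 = 2^7*3^3*19^1*83^1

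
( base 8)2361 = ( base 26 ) 1MH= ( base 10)1265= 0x4F1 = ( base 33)15b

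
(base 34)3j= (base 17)72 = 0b1111001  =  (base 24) 51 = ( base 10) 121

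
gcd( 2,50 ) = 2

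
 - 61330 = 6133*(- 10)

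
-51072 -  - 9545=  - 41527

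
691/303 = 2 + 85/303 = 2.28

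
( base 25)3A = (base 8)125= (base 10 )85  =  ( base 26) 37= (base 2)1010101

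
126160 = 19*6640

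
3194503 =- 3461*( - 923)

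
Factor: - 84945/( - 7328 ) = 2^(  -  5 )*3^1*5^1*7^1*229^( - 1 )*809^1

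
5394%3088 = 2306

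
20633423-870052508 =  - 849419085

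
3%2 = 1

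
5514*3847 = 21212358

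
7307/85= 7307/85 = 85.96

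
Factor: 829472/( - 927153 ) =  - 2^5*3^( - 3)*7^2*23^1*1493^( - 1) = - 36064/40311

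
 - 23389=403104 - 426493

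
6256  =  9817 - 3561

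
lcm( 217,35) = 1085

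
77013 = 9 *8557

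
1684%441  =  361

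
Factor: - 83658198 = - 2^1*3^1*13^1 *433^1*2477^1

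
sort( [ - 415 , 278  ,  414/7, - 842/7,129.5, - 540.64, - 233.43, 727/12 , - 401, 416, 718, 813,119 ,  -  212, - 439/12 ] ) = [ - 540.64, - 415 , - 401, - 233.43, - 212, - 842/7, - 439/12, 414/7, 727/12,119, 129.5, 278, 416, 718,813] 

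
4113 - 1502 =2611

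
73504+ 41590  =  115094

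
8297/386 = 8297/386 = 21.49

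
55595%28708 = 26887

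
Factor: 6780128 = 2^5*211879^1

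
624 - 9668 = - 9044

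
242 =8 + 234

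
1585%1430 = 155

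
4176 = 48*87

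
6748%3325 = 98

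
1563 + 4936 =6499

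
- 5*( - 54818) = 274090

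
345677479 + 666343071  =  1012020550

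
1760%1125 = 635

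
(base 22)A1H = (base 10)4879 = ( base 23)953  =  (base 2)1001100001111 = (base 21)B17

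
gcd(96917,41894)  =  1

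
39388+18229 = 57617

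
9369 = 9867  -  498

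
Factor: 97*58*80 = 450080= 2^5 * 5^1*29^1*97^1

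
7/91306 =7/91306 = 0.00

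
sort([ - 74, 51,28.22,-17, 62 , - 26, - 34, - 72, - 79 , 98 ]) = [ - 79, - 74, - 72, -34, - 26 ,-17,28.22, 51, 62, 98]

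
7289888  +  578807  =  7868695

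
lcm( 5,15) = 15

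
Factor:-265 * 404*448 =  - 2^8 * 5^1*7^1*53^1*101^1= -47962880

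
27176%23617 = 3559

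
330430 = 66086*5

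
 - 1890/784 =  - 3 + 33/56= -2.41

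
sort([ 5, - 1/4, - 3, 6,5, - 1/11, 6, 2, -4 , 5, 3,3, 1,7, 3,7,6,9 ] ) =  [ - 4, - 3, - 1/4,-1/11, 1,2, 3, 3, 3, 5, 5, 5,  6, 6, 6, 7, 7,9]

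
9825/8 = 1228 + 1/8 = 1228.12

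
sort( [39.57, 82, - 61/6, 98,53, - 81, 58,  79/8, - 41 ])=[ - 81, - 41,  -  61/6,79/8, 39.57,53 , 58,82, 98] 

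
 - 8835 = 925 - 9760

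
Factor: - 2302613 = -79^1*29147^1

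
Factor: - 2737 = - 7^1 * 17^1*23^1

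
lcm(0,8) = 0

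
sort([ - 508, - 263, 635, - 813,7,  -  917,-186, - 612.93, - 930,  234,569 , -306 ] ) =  [ - 930, - 917, - 813, - 612.93, - 508,-306, - 263, - 186,  7,234,  569,635 ]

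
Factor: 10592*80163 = 849086496 = 2^5 *3^3 * 331^1 * 2969^1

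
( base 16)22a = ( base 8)1052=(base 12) 3A2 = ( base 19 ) 1A3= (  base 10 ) 554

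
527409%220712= 85985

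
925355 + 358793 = 1284148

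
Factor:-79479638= - 2^1*7^1*83^1*68399^1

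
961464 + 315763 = 1277227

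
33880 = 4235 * 8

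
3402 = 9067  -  5665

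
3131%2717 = 414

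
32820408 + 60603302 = 93423710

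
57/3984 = 19/1328 = 0.01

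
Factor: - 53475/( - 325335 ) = 155/943 = 5^1 * 23^( - 1 )*31^1 * 41^( - 1 ) 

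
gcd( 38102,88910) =2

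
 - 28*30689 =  - 859292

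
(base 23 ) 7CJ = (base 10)3998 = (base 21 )918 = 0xF9E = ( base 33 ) 3M5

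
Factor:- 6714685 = -5^1*149^1*9013^1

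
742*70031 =51963002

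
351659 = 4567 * 77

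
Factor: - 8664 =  - 2^3*3^1*19^2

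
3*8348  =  25044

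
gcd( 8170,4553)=1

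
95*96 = 9120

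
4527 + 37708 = 42235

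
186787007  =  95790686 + 90996321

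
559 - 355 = 204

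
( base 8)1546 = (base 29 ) 110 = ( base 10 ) 870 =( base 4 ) 31212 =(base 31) S2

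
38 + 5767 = 5805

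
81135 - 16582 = 64553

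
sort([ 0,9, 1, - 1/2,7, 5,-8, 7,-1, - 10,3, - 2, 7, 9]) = [ - 10, - 8 ,-2, - 1, - 1/2 , 0,1,3, 5,7, 7 , 7,9 , 9 ] 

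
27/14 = 1+13/14 = 1.93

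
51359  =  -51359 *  ( - 1) 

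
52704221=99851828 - 47147607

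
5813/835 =5813/835=6.96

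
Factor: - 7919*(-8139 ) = 3^1*2713^1*7919^1 = 64452741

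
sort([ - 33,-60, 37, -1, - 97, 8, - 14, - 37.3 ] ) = [ - 97, - 60, - 37.3, - 33 , - 14, - 1,8 , 37]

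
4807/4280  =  1 + 527/4280 = 1.12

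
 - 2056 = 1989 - 4045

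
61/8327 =61/8327= 0.01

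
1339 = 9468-8129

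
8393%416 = 73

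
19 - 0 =19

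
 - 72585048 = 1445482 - 74030530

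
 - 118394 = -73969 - 44425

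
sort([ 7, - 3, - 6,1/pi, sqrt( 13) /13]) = [ - 6,- 3,sqrt ( 13 )/13,1/pi,7]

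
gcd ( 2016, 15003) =9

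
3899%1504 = 891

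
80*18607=1488560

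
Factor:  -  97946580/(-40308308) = 3^1*5^1*31^( - 1)*173^(- 1)*1249^1*1307^1*1879^(- 1) = 24486645/10077077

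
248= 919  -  671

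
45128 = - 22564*( - 2 ) 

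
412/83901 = 412/83901 = 0.00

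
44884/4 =11221 = 11221.00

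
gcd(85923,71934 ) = 3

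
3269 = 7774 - 4505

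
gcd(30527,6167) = 7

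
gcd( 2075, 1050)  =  25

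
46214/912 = 23107/456 = 50.67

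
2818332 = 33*85404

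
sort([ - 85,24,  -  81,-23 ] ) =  [ - 85, - 81,-23, 24]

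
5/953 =5/953 = 0.01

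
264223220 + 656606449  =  920829669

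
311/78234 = 311/78234 = 0.00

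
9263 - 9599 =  - 336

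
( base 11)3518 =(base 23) 8GH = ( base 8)11011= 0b1001000001001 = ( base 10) 4617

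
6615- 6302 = 313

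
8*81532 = 652256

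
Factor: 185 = 5^1*37^1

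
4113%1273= 294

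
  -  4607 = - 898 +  - 3709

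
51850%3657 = 652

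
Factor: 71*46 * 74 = 241684 = 2^2*23^1*37^1*71^1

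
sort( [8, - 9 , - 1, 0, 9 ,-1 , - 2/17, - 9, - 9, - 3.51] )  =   [ - 9 ,-9, - 9, - 3.51 , - 1, - 1,-2/17,0 , 8,9]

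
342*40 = 13680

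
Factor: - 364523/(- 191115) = 3^ ( - 2)*5^( - 1 )*31^( - 1 )*137^( - 1)*364523^1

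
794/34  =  397/17 = 23.35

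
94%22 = 6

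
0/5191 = 0 = 0.00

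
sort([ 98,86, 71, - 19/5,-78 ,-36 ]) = [ - 78 , - 36, - 19/5, 71, 86, 98]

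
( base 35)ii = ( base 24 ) 130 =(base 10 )648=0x288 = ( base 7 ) 1614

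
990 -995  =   - 5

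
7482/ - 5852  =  -2 + 2111/2926 = - 1.28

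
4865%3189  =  1676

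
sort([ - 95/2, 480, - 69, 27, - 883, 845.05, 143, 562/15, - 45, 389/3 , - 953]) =[ - 953,  -  883, - 69, - 95/2, - 45,27,562/15, 389/3,143, 480,845.05]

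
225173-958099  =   - 732926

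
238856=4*59714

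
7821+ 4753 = 12574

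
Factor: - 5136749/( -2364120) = 2^ ( - 3) *3^( - 3)*5^( - 1)*11^( - 1) * 61^1*107^1*199^ ( - 1)*787^1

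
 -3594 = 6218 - 9812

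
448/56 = 8 = 8.00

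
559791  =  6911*81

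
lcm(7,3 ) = 21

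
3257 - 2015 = 1242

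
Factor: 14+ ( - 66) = - 2^2*13^1= - 52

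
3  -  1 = 2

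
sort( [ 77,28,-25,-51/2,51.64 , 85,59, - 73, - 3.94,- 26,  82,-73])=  [ - 73, - 73, - 26,-51/2,-25, - 3.94,  28,51.64,59,77, 82  ,  85]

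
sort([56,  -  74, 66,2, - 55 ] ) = [ - 74, - 55,2, 56, 66]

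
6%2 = 0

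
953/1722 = 953/1722 = 0.55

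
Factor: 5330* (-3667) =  - 2^1*5^1*13^1*19^1*41^1*193^1 =-19545110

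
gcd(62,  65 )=1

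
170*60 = 10200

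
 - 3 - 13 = -16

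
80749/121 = 80749/121= 667.35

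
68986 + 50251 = 119237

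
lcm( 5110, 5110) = 5110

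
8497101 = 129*65869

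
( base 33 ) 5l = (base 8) 272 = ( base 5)1221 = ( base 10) 186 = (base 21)8i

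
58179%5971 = 4440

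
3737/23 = 3737/23 = 162.48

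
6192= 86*72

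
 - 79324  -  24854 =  - 104178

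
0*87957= 0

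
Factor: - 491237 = - 107^1*4591^1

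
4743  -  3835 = 908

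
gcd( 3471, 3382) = 89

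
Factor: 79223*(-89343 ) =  - 3^4*227^1 * 349^1*1103^1 = - 7078020489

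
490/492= 245/246=1.00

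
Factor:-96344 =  -2^3*12043^1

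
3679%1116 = 331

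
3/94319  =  3/94319 = 0.00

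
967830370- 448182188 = 519648182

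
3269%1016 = 221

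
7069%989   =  146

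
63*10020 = 631260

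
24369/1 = 24369 = 24369.00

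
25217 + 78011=103228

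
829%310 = 209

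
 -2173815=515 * ( - 4221 )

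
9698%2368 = 226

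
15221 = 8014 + 7207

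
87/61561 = 87/61561 =0.00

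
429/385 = 1 + 4/35 = 1.11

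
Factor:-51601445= - 5^1*7^1*193^1*7639^1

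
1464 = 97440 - 95976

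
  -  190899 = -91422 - 99477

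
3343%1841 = 1502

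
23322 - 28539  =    -  5217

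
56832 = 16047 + 40785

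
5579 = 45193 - 39614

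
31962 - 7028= 24934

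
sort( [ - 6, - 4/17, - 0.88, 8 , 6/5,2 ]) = [ - 6 , - 0.88 ,-4/17,6/5,2, 8 ]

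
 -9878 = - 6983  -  2895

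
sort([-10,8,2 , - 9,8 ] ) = [-10,-9 , 2 , 8, 8 ]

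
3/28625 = 3/28625 = 0.00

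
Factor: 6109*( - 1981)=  - 7^1*41^1 *149^1*283^1 = -12101929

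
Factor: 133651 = 7^1 * 61^1*313^1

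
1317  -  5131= -3814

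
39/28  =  1 + 11/28 = 1.39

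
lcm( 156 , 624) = 624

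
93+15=108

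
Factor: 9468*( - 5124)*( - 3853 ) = 2^4 * 3^3*7^1*61^1 * 263^1 * 3853^1 = 186924565296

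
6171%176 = 11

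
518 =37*14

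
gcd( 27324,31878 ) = 4554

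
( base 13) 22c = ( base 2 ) 101111000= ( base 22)H2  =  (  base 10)376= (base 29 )cs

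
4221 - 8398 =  -4177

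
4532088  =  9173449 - 4641361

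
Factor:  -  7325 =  - 5^2 * 293^1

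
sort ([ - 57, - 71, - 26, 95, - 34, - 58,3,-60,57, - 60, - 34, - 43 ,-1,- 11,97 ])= [ - 71, - 60, - 60, - 58,-57, - 43, - 34,-34,- 26, - 11, - 1,3,57,95 , 97]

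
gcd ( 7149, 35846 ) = 1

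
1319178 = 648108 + 671070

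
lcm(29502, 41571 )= 914562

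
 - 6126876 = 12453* ( - 492)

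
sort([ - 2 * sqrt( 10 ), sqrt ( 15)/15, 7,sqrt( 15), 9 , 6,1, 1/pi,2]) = [ - 2*sqrt( 10 ),sqrt( 15) /15, 1/pi,  1,2,sqrt( 15),6,7, 9]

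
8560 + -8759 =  - 199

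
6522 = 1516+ 5006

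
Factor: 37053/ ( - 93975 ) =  - 69/175 = - 3^1* 5^ (-2)*7^( - 1 ) * 23^1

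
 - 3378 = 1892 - 5270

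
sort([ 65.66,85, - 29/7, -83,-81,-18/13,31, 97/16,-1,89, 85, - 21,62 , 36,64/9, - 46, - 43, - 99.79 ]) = [ - 99.79,-83, - 81,-46, - 43, - 21, - 29/7, - 18/13, - 1,97/16,64/9, 31,36,62,65.66,85,85,89]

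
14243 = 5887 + 8356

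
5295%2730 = 2565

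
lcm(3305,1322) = 6610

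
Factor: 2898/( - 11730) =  - 3^1*5^(  -  1) * 7^1 * 17^( - 1 ) = - 21/85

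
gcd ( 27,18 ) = 9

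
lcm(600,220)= 6600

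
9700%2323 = 408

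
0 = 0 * 687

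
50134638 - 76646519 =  - 26511881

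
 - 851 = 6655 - 7506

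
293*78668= 23049724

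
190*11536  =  2191840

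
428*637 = 272636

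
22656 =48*472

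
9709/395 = 24  +  229/395 =24.58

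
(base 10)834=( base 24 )1AI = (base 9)1126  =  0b1101000010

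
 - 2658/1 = - 2658 = - 2658.00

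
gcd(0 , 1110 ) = 1110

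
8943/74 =120 + 63/74 = 120.85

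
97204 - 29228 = 67976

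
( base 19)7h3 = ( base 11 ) 2164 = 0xb25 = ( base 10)2853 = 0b101100100101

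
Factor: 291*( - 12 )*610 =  - 2130120= - 2^3* 3^2*5^1*61^1*97^1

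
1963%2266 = 1963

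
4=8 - 4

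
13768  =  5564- - 8204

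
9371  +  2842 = 12213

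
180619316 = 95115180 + 85504136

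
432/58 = 216/29  =  7.45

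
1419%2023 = 1419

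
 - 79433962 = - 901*88162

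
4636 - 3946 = 690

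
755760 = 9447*80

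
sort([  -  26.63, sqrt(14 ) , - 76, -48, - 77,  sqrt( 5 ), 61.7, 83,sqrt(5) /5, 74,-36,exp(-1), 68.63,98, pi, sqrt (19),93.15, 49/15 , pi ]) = [-77, - 76,-48,-36, - 26.63, exp(-1), sqrt( 5) /5 , sqrt(5),pi,pi, 49/15,sqrt( 14 ),  sqrt(19 ), 61.7, 68.63,74,83, 93.15,98 ] 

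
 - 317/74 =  - 5+53/74= - 4.28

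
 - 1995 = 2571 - 4566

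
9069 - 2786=6283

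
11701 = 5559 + 6142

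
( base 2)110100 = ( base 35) 1h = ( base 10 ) 52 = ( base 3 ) 1221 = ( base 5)202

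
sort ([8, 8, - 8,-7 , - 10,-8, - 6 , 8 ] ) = [ - 10, - 8, - 8, - 7, - 6, 8,8,8] 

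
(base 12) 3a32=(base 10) 6662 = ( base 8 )15006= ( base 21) f25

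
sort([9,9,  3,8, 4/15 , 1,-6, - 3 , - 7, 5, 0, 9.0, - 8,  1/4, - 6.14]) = [- 8, - 7, - 6.14, - 6,- 3, 0 , 1/4,4/15, 1, 3, 5, 8, 9, 9 , 9.0 ] 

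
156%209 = 156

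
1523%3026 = 1523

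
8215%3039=2137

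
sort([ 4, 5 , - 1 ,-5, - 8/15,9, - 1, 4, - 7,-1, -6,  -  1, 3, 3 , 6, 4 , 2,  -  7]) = [-7 , - 7,-6, - 5, - 1 , - 1, - 1,-1,  -  8/15, 2,3,3 , 4, 4, 4,5,6,9 ]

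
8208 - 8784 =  - 576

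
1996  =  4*499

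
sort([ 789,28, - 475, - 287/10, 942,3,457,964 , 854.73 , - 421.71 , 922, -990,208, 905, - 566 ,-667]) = [ -990, - 667, - 566, - 475, - 421.71, - 287/10,3 , 28, 208,457, 789,854.73,905 , 922, 942,964]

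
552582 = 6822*81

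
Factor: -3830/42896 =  - 5/56  =  - 2^(  -  3)*5^1*7^( - 1 ) 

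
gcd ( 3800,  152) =152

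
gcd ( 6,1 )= 1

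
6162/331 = 6162/331 = 18.62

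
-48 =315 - 363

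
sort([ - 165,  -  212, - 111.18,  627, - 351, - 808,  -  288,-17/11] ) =[ - 808, - 351  , - 288 , - 212, - 165, - 111.18, - 17/11, 627 ]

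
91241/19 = 4802 + 3/19 = 4802.16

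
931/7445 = 931/7445 = 0.13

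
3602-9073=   -  5471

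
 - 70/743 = -1 + 673/743  =  - 0.09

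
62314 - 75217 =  -12903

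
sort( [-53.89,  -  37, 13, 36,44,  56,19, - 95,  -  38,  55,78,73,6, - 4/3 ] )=[ - 95,-53.89,- 38, - 37,-4/3, 6, 13, 19,  36,44 , 55,56, 73 , 78 ] 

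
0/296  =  0 =0.00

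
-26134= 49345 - 75479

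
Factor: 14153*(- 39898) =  - 564676394= - 2^1*14153^1*19949^1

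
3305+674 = 3979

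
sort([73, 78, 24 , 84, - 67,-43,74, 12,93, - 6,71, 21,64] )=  [  -  67, - 43,- 6, 12,21, 24,64, 71,  73, 74, 78,84, 93] 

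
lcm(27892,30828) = 585732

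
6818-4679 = 2139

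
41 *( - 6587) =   -  270067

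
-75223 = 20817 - 96040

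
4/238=2/119=0.02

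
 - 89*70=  - 6230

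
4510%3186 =1324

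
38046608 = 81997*464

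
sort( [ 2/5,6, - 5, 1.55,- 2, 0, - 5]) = [ - 5,- 5,-2,0 , 2/5, 1.55 , 6]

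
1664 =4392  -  2728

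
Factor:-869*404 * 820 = - 287882320 = -2^4*5^1 * 11^1*41^1*79^1*101^1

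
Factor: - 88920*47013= -4180395960 = -  2^3*3^3*5^1*13^1*19^1*15671^1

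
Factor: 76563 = 3^2*47^1*181^1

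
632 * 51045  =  32260440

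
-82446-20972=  - 103418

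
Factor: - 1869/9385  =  -3^1*5^( - 1)*7^1*89^1 * 1877^ (-1)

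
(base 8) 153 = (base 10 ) 107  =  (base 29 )3k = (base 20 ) 57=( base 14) 79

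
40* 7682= 307280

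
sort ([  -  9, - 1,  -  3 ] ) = [ - 9,- 3, - 1 ] 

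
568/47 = 12 + 4/47= 12.09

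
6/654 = 1/109 = 0.01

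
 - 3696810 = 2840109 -6536919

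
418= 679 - 261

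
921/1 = 921 = 921.00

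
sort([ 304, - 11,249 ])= [ - 11,249,304 ]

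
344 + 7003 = 7347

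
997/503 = 1 + 494/503=1.98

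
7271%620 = 451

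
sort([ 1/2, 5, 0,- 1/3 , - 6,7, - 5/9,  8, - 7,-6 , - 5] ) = [ - 7, - 6, - 6, - 5, - 5/9,- 1/3, 0,1/2, 5 , 7, 8 ]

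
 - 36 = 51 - 87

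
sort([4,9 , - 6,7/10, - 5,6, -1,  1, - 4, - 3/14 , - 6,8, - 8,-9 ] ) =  [ - 9, - 8, - 6, - 6, - 5 , - 4 , - 1, - 3/14,7/10,  1,4,6,8, 9 ]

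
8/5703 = 8/5703 = 0.00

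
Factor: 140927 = 53^1*2659^1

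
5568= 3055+2513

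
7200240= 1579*4560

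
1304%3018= 1304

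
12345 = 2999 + 9346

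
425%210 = 5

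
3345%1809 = 1536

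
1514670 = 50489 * 30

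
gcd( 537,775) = 1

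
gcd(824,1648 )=824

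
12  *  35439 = 425268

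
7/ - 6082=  - 1 + 6075/6082 = - 0.00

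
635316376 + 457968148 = 1093284524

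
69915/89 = 785 + 50/89= 785.56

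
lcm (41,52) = 2132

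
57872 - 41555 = 16317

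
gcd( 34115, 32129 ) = 1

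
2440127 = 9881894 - 7441767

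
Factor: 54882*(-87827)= - 2^1 * 3^2*71^1*1237^1*3049^1 = - 4820121414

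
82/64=1 + 9/32 = 1.28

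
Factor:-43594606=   -  2^1*11^2*151^1 * 1193^1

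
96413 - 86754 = 9659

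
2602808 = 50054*52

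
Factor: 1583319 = 3^1*521^1*1013^1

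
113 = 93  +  20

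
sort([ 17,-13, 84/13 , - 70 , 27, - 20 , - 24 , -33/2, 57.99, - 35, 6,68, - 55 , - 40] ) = [ - 70, - 55, - 40, - 35 ,-24, -20, - 33/2, - 13,6, 84/13 , 17, 27 , 57.99 , 68] 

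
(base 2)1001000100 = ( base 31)im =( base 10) 580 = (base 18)1E4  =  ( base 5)4310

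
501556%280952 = 220604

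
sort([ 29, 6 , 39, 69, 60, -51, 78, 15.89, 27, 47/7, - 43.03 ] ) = [ - 51, - 43.03, 6,47/7, 15.89, 27, 29, 39,60  ,  69, 78] 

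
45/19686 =15/6562 = 0.00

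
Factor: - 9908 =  - 2^2*2477^1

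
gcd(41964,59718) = 1614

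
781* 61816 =48278296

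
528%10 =8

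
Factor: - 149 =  - 149^1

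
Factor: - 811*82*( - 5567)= 2^1 * 19^1  *41^1*293^1 * 811^1 = 370216634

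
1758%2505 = 1758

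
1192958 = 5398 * 221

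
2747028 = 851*3228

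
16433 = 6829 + 9604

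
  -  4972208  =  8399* ( - 592 ) 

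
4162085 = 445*9353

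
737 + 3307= 4044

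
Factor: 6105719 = 6105719^1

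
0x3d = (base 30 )21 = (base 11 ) 56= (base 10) 61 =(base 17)3a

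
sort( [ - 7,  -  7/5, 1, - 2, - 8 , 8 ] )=[ -8, - 7, - 2, - 7/5, 1, 8 ]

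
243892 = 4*60973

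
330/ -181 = -330/181 =- 1.82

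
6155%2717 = 721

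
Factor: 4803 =3^1*1601^1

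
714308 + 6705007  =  7419315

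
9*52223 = 470007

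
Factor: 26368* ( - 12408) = - 2^11*3^1*11^1*47^1*103^1=- 327174144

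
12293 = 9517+2776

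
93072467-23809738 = 69262729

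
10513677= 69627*151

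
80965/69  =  1173  +  28/69 = 1173.41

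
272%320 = 272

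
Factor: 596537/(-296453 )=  - 31^( -1)  *  73^( - 1)*131^(- 1 )*596537^1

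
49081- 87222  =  -38141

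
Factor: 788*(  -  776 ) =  - 611488 = - 2^5*97^1*197^1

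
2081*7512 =15632472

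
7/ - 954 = -7/954 = -  0.01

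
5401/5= 1080 + 1/5=   1080.20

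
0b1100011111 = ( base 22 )1e7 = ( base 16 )31f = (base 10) 799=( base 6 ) 3411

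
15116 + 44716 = 59832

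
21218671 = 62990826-41772155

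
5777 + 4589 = 10366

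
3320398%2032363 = 1288035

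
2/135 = 2/135 = 0.01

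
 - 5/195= - 1/39 = -0.03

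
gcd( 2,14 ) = 2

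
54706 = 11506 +43200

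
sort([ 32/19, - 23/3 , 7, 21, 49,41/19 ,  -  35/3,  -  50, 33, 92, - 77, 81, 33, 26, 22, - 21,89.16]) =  [ - 77, - 50,-21, - 35/3, - 23/3,32/19,41/19, 7,21,22,26, 33,33, 49,81,89.16, 92 ] 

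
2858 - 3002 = -144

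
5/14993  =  5/14993 = 0.00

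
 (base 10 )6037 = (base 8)13625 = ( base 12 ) 35B1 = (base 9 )8247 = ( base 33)5hv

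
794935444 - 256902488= 538032956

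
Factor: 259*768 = 198912= 2^8*3^1*7^1*37^1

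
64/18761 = 64/18761 =0.00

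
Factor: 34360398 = 2^1*3^2*19^1  *100469^1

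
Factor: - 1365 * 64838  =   - 2^1*3^1* 5^1  *7^1* 13^1*17^1*1907^1 = -88503870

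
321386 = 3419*94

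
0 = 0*941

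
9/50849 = 9/50849 = 0.00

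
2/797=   2/797=   0.00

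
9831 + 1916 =11747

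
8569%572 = 561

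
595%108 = 55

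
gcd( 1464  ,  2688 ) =24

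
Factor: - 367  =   -367^1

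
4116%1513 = 1090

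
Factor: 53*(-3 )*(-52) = 2^2*3^1*13^1*53^1 =8268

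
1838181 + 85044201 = 86882382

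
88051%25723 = 10882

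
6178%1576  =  1450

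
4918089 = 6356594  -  1438505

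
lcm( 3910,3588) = 304980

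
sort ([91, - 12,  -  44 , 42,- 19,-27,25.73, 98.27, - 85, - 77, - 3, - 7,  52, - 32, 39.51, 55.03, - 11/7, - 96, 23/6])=[ - 96  , - 85 , - 77, - 44, - 32, - 27, - 19, - 12 ,-7, - 3, -11/7, 23/6, 25.73, 39.51, 42,52,55.03,91, 98.27]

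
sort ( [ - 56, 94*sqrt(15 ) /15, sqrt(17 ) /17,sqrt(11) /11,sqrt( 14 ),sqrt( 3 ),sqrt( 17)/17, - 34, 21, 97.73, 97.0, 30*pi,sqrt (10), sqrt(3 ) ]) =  [-56, - 34,sqrt(  17)/17, sqrt(17)/17,sqrt(11)/11, sqrt (3), sqrt( 3),sqrt ( 10 ),sqrt( 14), 21 , 94*sqrt(15)/15 , 30*pi,97.0,97.73]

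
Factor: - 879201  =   - 3^3*32563^1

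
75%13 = 10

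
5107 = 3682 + 1425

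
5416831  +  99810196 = 105227027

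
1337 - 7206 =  - 5869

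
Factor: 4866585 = 3^1 * 5^1*324439^1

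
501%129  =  114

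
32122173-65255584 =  - 33133411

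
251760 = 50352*5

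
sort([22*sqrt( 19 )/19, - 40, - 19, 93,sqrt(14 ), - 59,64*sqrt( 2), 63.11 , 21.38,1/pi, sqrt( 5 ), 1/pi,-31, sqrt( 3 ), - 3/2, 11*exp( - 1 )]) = [ - 59,- 40, - 31, - 19, - 3/2, 1/pi, 1/pi,sqrt(3 ),sqrt (5 ), sqrt( 14) , 11* exp( - 1 ), 22*sqrt (19)/19 , 21.38, 63.11,64*sqrt( 2), 93 ]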